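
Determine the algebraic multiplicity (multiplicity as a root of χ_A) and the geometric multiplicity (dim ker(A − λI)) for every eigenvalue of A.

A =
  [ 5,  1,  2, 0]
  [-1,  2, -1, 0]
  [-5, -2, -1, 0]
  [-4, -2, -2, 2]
λ = 2: alg = 4, geom = 2

Step 1 — factor the characteristic polynomial to read off the algebraic multiplicities:
  χ_A(x) = (x - 2)^4

Step 2 — compute geometric multiplicities via the rank-nullity identity g(λ) = n − rank(A − λI):
  rank(A − (2)·I) = 2, so dim ker(A − (2)·I) = n − 2 = 2

Summary:
  λ = 2: algebraic multiplicity = 4, geometric multiplicity = 2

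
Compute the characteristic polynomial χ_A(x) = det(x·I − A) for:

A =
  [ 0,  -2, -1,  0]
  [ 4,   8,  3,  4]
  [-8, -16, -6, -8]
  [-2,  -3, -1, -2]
x^4

Expanding det(x·I − A) (e.g. by cofactor expansion or by noting that A is similar to its Jordan form J, which has the same characteristic polynomial as A) gives
  χ_A(x) = x^4
which factors as x^4. The eigenvalues (with algebraic multiplicities) are λ = 0 with multiplicity 4.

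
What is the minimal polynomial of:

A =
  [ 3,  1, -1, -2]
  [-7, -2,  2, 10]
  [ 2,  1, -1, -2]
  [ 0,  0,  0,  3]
x^4 - 3*x^3

The characteristic polynomial is χ_A(x) = x^3*(x - 3), so the eigenvalues are known. The minimal polynomial is
  m_A(x) = Π_λ (x − λ)^{k_λ}
where k_λ is the size of the *largest* Jordan block for λ (equivalently, the smallest k with (A − λI)^k v = 0 for every generalised eigenvector v of λ).

  λ = 0: largest Jordan block has size 3, contributing (x − 0)^3
  λ = 3: largest Jordan block has size 1, contributing (x − 3)

So m_A(x) = x^3*(x - 3) = x^4 - 3*x^3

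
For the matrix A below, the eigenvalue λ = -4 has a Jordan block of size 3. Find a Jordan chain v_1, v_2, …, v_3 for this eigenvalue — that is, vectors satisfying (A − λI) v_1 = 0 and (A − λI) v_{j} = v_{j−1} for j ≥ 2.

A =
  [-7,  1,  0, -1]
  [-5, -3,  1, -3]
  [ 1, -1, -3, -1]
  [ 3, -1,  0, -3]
A Jordan chain for λ = -4 of length 3:
v_1 = (1, 2, 0, -1)ᵀ
v_2 = (-3, -5, 1, 3)ᵀ
v_3 = (1, 0, 0, 0)ᵀ

Let N = A − (-4)·I. We want v_3 with N^3 v_3 = 0 but N^2 v_3 ≠ 0; then v_{j-1} := N · v_j for j = 3, …, 2.

Pick v_3 = (1, 0, 0, 0)ᵀ.
Then v_2 = N · v_3 = (-3, -5, 1, 3)ᵀ.
Then v_1 = N · v_2 = (1, 2, 0, -1)ᵀ.

Sanity check: (A − (-4)·I) v_1 = (0, 0, 0, 0)ᵀ = 0. ✓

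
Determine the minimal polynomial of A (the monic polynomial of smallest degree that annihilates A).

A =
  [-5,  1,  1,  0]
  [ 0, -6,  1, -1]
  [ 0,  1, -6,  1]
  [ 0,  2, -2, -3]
x^2 + 10*x + 25

The characteristic polynomial is χ_A(x) = (x + 5)^4, so the eigenvalues are known. The minimal polynomial is
  m_A(x) = Π_λ (x − λ)^{k_λ}
where k_λ is the size of the *largest* Jordan block for λ (equivalently, the smallest k with (A − λI)^k v = 0 for every generalised eigenvector v of λ).

  λ = -5: largest Jordan block has size 2, contributing (x + 5)^2

So m_A(x) = (x + 5)^2 = x^2 + 10*x + 25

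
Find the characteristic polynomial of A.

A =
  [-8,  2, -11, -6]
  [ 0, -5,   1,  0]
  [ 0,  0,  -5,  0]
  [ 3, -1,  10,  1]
x^4 + 17*x^3 + 105*x^2 + 275*x + 250

Expanding det(x·I − A) (e.g. by cofactor expansion or by noting that A is similar to its Jordan form J, which has the same characteristic polynomial as A) gives
  χ_A(x) = x^4 + 17*x^3 + 105*x^2 + 275*x + 250
which factors as (x + 2)*(x + 5)^3. The eigenvalues (with algebraic multiplicities) are λ = -5 with multiplicity 3, λ = -2 with multiplicity 1.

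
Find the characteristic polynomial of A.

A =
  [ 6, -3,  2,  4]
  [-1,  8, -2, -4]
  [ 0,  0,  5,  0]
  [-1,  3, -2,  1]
x^4 - 20*x^3 + 150*x^2 - 500*x + 625

Expanding det(x·I − A) (e.g. by cofactor expansion or by noting that A is similar to its Jordan form J, which has the same characteristic polynomial as A) gives
  χ_A(x) = x^4 - 20*x^3 + 150*x^2 - 500*x + 625
which factors as (x - 5)^4. The eigenvalues (with algebraic multiplicities) are λ = 5 with multiplicity 4.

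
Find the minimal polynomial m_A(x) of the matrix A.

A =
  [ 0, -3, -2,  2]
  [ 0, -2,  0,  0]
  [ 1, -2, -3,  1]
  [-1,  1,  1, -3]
x^2 + 4*x + 4

The characteristic polynomial is χ_A(x) = (x + 2)^4, so the eigenvalues are known. The minimal polynomial is
  m_A(x) = Π_λ (x − λ)^{k_λ}
where k_λ is the size of the *largest* Jordan block for λ (equivalently, the smallest k with (A − λI)^k v = 0 for every generalised eigenvector v of λ).

  λ = -2: largest Jordan block has size 2, contributing (x + 2)^2

So m_A(x) = (x + 2)^2 = x^2 + 4*x + 4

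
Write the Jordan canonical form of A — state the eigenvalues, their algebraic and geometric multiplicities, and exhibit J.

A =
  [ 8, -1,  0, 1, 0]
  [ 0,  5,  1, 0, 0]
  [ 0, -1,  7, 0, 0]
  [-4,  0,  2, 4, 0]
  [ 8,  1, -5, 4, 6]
J_3(6) ⊕ J_1(6) ⊕ J_1(6)

The characteristic polynomial is
  det(x·I − A) = x^5 - 30*x^4 + 360*x^3 - 2160*x^2 + 6480*x - 7776 = (x - 6)^5

Eigenvalues and multiplicities (the geometric multiplicity of λ is n − rank(A − λI), which equals the number of Jordan blocks for λ):
  λ = 6: algebraic multiplicity = 5, geometric multiplicity = 3

Determining the block sizes for each eigenvalue:
  λ = 6: with am = 5 and gm = 3, the partition is not yet determined (e.g. several partitions of 5 into 3 parts exist). Let N = A − (6)·I. Computing rank(N^1) = 2, rank(N^2) = 1, rank(N^3) = 0; the number of blocks of size ≥ j is rank(N^{j−1}) − rank(N^j), giving [3, 1, 1]. So we have 1 block(s) of size 3, 2 block(s) of size 1 → block sizes [3, 1, 1]

Assembling the blocks gives a Jordan form
J =
  [6, 1, 0, 0, 0]
  [0, 6, 1, 0, 0]
  [0, 0, 6, 0, 0]
  [0, 0, 0, 6, 0]
  [0, 0, 0, 0, 6]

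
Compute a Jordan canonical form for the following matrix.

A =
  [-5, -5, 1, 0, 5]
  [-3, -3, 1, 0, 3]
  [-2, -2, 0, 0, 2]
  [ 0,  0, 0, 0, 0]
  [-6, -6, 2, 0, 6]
J_1(-2) ⊕ J_2(0) ⊕ J_1(0) ⊕ J_1(0)

The characteristic polynomial is
  det(x·I − A) = x^5 + 2*x^4 = x^4*(x + 2)

Eigenvalues and multiplicities (the geometric multiplicity of λ is n − rank(A − λI), which equals the number of Jordan blocks for λ):
  λ = -2: algebraic multiplicity = 1, geometric multiplicity = 1
  λ = 0: algebraic multiplicity = 4, geometric multiplicity = 3

Determining the block sizes for each eigenvalue:
  λ = -2: one block (gm = 1), so the single block has size am = 1 → block sizes [1]
  λ = 0: 3 blocks summing to 4 forces exactly one block of size 2 and the rest size 1 → block sizes [2, 1, 1]

Assembling the blocks gives a Jordan form
J =
  [-2, 0, 0, 0, 0]
  [ 0, 0, 1, 0, 0]
  [ 0, 0, 0, 0, 0]
  [ 0, 0, 0, 0, 0]
  [ 0, 0, 0, 0, 0]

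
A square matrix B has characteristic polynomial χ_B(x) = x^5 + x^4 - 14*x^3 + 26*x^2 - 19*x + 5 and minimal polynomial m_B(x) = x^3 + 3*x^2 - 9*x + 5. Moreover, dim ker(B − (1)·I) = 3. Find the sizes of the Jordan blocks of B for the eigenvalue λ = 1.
Block sizes for λ = 1: [2, 1, 1]

Step 1 — from the characteristic polynomial, algebraic multiplicity of λ = 1 is 4. From dim ker(B − (1)·I) = 3, there are exactly 3 Jordan blocks for λ = 1.
Step 2 — from the minimal polynomial, the factor (x − 1)^2 tells us the largest block for λ = 1 has size 2.
Step 3 — with total size 4, 3 blocks, and largest block 2, the block sizes (in nonincreasing order) are [2, 1, 1].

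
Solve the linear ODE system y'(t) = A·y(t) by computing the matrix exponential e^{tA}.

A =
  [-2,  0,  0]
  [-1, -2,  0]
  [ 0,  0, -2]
e^{tA} =
  [exp(-2*t), 0, 0]
  [-t*exp(-2*t), exp(-2*t), 0]
  [0, 0, exp(-2*t)]

Strategy: write A = P · J · P⁻¹ where J is a Jordan canonical form, so e^{tA} = P · e^{tJ} · P⁻¹, and e^{tJ} can be computed block-by-block.

A has Jordan form
J =
  [-2,  1,  0]
  [ 0, -2,  0]
  [ 0,  0, -2]
(up to reordering of blocks).

Per-block formulas:
  For a 2×2 Jordan block J_2(-2): exp(t · J_2(-2)) = e^(-2t)·(I + t·N), where N is the 2×2 nilpotent shift.
  For a 1×1 block at λ = -2: exp(t · [-2]) = [e^(-2t)].

After assembling e^{tJ} and conjugating by P, we get:

e^{tA} =
  [exp(-2*t), 0, 0]
  [-t*exp(-2*t), exp(-2*t), 0]
  [0, 0, exp(-2*t)]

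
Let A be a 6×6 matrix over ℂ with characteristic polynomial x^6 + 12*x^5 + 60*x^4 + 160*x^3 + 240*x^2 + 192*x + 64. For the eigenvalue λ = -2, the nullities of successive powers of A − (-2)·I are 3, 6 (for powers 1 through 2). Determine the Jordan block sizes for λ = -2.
Block sizes for λ = -2: [2, 2, 2]

From the dimensions of kernels of powers, the number of Jordan blocks of size at least j is d_j − d_{j−1} where d_j = dim ker(N^j) (with d_0 = 0). Computing the differences gives [3, 3].
The number of blocks of size exactly k is (#blocks of size ≥ k) − (#blocks of size ≥ k + 1), so the partition is: 3 block(s) of size 2.
In nonincreasing order the block sizes are [2, 2, 2].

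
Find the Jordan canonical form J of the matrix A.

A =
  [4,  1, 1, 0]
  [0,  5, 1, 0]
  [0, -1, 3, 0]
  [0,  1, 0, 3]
J_1(3) ⊕ J_2(4) ⊕ J_1(4)

The characteristic polynomial is
  det(x·I − A) = x^4 - 15*x^3 + 84*x^2 - 208*x + 192 = (x - 4)^3*(x - 3)

Eigenvalues and multiplicities (the geometric multiplicity of λ is n − rank(A − λI), which equals the number of Jordan blocks for λ):
  λ = 3: algebraic multiplicity = 1, geometric multiplicity = 1
  λ = 4: algebraic multiplicity = 3, geometric multiplicity = 2

Determining the block sizes for each eigenvalue:
  λ = 3: one block (gm = 1), so the single block has size am = 1 → block sizes [1]
  λ = 4: 2 blocks summing to 3 forces exactly one block of size 2 and the rest size 1 → block sizes [2, 1]

Assembling the blocks gives a Jordan form
J =
  [3, 0, 0, 0]
  [0, 4, 1, 0]
  [0, 0, 4, 0]
  [0, 0, 0, 4]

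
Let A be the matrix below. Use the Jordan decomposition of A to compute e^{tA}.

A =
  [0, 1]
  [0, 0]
e^{tA} =
  [1, t]
  [0, 1]

Strategy: write A = P · J · P⁻¹ where J is a Jordan canonical form, so e^{tA} = P · e^{tJ} · P⁻¹, and e^{tJ} can be computed block-by-block.

A has Jordan form
J =
  [0, 1]
  [0, 0]
(up to reordering of blocks).

Per-block formulas:
  For a 2×2 Jordan block J_2(0): exp(t · J_2(0)) = e^(0t)·(I + t·N), where N is the 2×2 nilpotent shift.

After assembling e^{tJ} and conjugating by P, we get:

e^{tA} =
  [1, t]
  [0, 1]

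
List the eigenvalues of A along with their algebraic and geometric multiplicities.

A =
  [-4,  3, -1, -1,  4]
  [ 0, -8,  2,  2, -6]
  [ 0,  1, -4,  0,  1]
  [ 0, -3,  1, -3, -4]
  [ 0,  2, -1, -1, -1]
λ = -4: alg = 5, geom = 3

Step 1 — factor the characteristic polynomial to read off the algebraic multiplicities:
  χ_A(x) = (x + 4)^5

Step 2 — compute geometric multiplicities via the rank-nullity identity g(λ) = n − rank(A − λI):
  rank(A − (-4)·I) = 2, so dim ker(A − (-4)·I) = n − 2 = 3

Summary:
  λ = -4: algebraic multiplicity = 5, geometric multiplicity = 3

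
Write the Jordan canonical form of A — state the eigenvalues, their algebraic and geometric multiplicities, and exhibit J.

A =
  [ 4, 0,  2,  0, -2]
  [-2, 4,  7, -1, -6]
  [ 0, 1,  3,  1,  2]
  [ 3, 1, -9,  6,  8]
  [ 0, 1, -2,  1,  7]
J_1(4) ⊕ J_3(5) ⊕ J_1(5)

The characteristic polynomial is
  det(x·I − A) = x^5 - 24*x^4 + 230*x^3 - 1100*x^2 + 2625*x - 2500 = (x - 5)^4*(x - 4)

Eigenvalues and multiplicities (the geometric multiplicity of λ is n − rank(A − λI), which equals the number of Jordan blocks for λ):
  λ = 4: algebraic multiplicity = 1, geometric multiplicity = 1
  λ = 5: algebraic multiplicity = 4, geometric multiplicity = 2

Determining the block sizes for each eigenvalue:
  λ = 4: one block (gm = 1), so the single block has size am = 1 → block sizes [1]
  λ = 5: with am = 4 and gm = 2, the partition is not yet determined (e.g. several partitions of 4 into 2 parts exist). Let N = A − (5)·I. Computing rank(N^1) = 3, rank(N^2) = 2, rank(N^3) = 1; the number of blocks of size ≥ j is rank(N^{j−1}) − rank(N^j), giving [2, 1, 1]. So we have 1 block(s) of size 3, 1 block(s) of size 1 → block sizes [3, 1]

Assembling the blocks gives a Jordan form
J =
  [4, 0, 0, 0, 0]
  [0, 5, 1, 0, 0]
  [0, 0, 5, 1, 0]
  [0, 0, 0, 5, 0]
  [0, 0, 0, 0, 5]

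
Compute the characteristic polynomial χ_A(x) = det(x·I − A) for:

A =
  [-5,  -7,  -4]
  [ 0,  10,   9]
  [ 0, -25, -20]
x^3 + 15*x^2 + 75*x + 125

Expanding det(x·I − A) (e.g. by cofactor expansion or by noting that A is similar to its Jordan form J, which has the same characteristic polynomial as A) gives
  χ_A(x) = x^3 + 15*x^2 + 75*x + 125
which factors as (x + 5)^3. The eigenvalues (with algebraic multiplicities) are λ = -5 with multiplicity 3.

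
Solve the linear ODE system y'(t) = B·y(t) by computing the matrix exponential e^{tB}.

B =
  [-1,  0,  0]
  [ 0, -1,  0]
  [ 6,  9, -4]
e^{tB} =
  [exp(-t), 0, 0]
  [0, exp(-t), 0]
  [2*exp(-t) - 2*exp(-4*t), 3*exp(-t) - 3*exp(-4*t), exp(-4*t)]

Strategy: write B = P · J · P⁻¹ where J is a Jordan canonical form, so e^{tB} = P · e^{tJ} · P⁻¹, and e^{tJ} can be computed block-by-block.

B has Jordan form
J =
  [-4,  0,  0]
  [ 0, -1,  0]
  [ 0,  0, -1]
(up to reordering of blocks).

Per-block formulas:
  For a 1×1 block at λ = -1: exp(t · [-1]) = [e^(-1t)].
  For a 1×1 block at λ = -4: exp(t · [-4]) = [e^(-4t)].

After assembling e^{tJ} and conjugating by P, we get:

e^{tB} =
  [exp(-t), 0, 0]
  [0, exp(-t), 0]
  [2*exp(-t) - 2*exp(-4*t), 3*exp(-t) - 3*exp(-4*t), exp(-4*t)]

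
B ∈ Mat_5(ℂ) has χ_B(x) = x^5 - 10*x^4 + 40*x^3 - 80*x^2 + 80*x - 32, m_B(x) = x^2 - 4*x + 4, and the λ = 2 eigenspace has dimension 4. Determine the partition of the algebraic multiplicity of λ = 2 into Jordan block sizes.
Block sizes for λ = 2: [2, 1, 1, 1]

Step 1 — from the characteristic polynomial, algebraic multiplicity of λ = 2 is 5. From dim ker(B − (2)·I) = 4, there are exactly 4 Jordan blocks for λ = 2.
Step 2 — from the minimal polynomial, the factor (x − 2)^2 tells us the largest block for λ = 2 has size 2.
Step 3 — with total size 5, 4 blocks, and largest block 2, the block sizes (in nonincreasing order) are [2, 1, 1, 1].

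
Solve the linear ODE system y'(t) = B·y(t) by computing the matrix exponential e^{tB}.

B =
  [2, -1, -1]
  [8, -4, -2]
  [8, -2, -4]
e^{tB} =
  [4*t*exp(-2*t) + exp(-2*t), -t*exp(-2*t), -t*exp(-2*t)]
  [8*t*exp(-2*t), -2*t*exp(-2*t) + exp(-2*t), -2*t*exp(-2*t)]
  [8*t*exp(-2*t), -2*t*exp(-2*t), -2*t*exp(-2*t) + exp(-2*t)]

Strategy: write B = P · J · P⁻¹ where J is a Jordan canonical form, so e^{tB} = P · e^{tJ} · P⁻¹, and e^{tJ} can be computed block-by-block.

B has Jordan form
J =
  [-2,  1,  0]
  [ 0, -2,  0]
  [ 0,  0, -2]
(up to reordering of blocks).

Per-block formulas:
  For a 2×2 Jordan block J_2(-2): exp(t · J_2(-2)) = e^(-2t)·(I + t·N), where N is the 2×2 nilpotent shift.
  For a 1×1 block at λ = -2: exp(t · [-2]) = [e^(-2t)].

After assembling e^{tJ} and conjugating by P, we get:

e^{tB} =
  [4*t*exp(-2*t) + exp(-2*t), -t*exp(-2*t), -t*exp(-2*t)]
  [8*t*exp(-2*t), -2*t*exp(-2*t) + exp(-2*t), -2*t*exp(-2*t)]
  [8*t*exp(-2*t), -2*t*exp(-2*t), -2*t*exp(-2*t) + exp(-2*t)]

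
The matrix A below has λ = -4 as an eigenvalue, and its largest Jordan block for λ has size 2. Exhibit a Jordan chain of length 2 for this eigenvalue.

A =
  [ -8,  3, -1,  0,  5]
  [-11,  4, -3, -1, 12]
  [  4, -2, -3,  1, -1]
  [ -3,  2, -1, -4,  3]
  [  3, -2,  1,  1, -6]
A Jordan chain for λ = -4 of length 2:
v_1 = (1, 3, 0, 1, -1)ᵀ
v_2 = (1, 1, -2, 0, 0)ᵀ

Let N = A − (-4)·I. We want v_2 with N^2 v_2 = 0 but N^1 v_2 ≠ 0; then v_{j-1} := N · v_j for j = 2, …, 2.

Pick v_2 = (1, 1, -2, 0, 0)ᵀ.
Then v_1 = N · v_2 = (1, 3, 0, 1, -1)ᵀ.

Sanity check: (A − (-4)·I) v_1 = (0, 0, 0, 0, 0)ᵀ = 0. ✓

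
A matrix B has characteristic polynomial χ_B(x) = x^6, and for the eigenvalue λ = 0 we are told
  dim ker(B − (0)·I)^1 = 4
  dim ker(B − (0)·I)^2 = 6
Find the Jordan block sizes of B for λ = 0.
Block sizes for λ = 0: [2, 2, 1, 1]

From the dimensions of kernels of powers, the number of Jordan blocks of size at least j is d_j − d_{j−1} where d_j = dim ker(N^j) (with d_0 = 0). Computing the differences gives [4, 2].
The number of blocks of size exactly k is (#blocks of size ≥ k) − (#blocks of size ≥ k + 1), so the partition is: 2 block(s) of size 1, 2 block(s) of size 2.
In nonincreasing order the block sizes are [2, 2, 1, 1].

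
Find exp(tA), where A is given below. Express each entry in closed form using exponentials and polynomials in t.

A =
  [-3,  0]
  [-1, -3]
e^{tA} =
  [exp(-3*t), 0]
  [-t*exp(-3*t), exp(-3*t)]

Strategy: write A = P · J · P⁻¹ where J is a Jordan canonical form, so e^{tA} = P · e^{tJ} · P⁻¹, and e^{tJ} can be computed block-by-block.

A has Jordan form
J =
  [-3,  1]
  [ 0, -3]
(up to reordering of blocks).

Per-block formulas:
  For a 2×2 Jordan block J_2(-3): exp(t · J_2(-3)) = e^(-3t)·(I + t·N), where N is the 2×2 nilpotent shift.

After assembling e^{tJ} and conjugating by P, we get:

e^{tA} =
  [exp(-3*t), 0]
  [-t*exp(-3*t), exp(-3*t)]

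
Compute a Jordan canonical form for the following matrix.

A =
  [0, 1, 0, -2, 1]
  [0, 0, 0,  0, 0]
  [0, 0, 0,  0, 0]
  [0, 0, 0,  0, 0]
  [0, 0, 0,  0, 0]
J_2(0) ⊕ J_1(0) ⊕ J_1(0) ⊕ J_1(0)

The characteristic polynomial is
  det(x·I − A) = x^5

Eigenvalues and multiplicities (the geometric multiplicity of λ is n − rank(A − λI), which equals the number of Jordan blocks for λ):
  λ = 0: algebraic multiplicity = 5, geometric multiplicity = 4

Determining the block sizes for each eigenvalue:
  λ = 0: 4 blocks summing to 5 forces exactly one block of size 2 and the rest size 1 → block sizes [2, 1, 1, 1]

Assembling the blocks gives a Jordan form
J =
  [0, 1, 0, 0, 0]
  [0, 0, 0, 0, 0]
  [0, 0, 0, 0, 0]
  [0, 0, 0, 0, 0]
  [0, 0, 0, 0, 0]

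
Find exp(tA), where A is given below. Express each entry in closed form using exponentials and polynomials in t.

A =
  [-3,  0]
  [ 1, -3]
e^{tA} =
  [exp(-3*t), 0]
  [t*exp(-3*t), exp(-3*t)]

Strategy: write A = P · J · P⁻¹ where J is a Jordan canonical form, so e^{tA} = P · e^{tJ} · P⁻¹, and e^{tJ} can be computed block-by-block.

A has Jordan form
J =
  [-3,  1]
  [ 0, -3]
(up to reordering of blocks).

Per-block formulas:
  For a 2×2 Jordan block J_2(-3): exp(t · J_2(-3)) = e^(-3t)·(I + t·N), where N is the 2×2 nilpotent shift.

After assembling e^{tJ} and conjugating by P, we get:

e^{tA} =
  [exp(-3*t), 0]
  [t*exp(-3*t), exp(-3*t)]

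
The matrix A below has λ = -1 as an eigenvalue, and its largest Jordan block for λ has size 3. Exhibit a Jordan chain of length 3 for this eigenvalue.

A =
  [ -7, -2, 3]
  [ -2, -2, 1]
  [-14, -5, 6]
A Jordan chain for λ = -1 of length 3:
v_1 = (-2, 0, -4)ᵀ
v_2 = (-6, -2, -14)ᵀ
v_3 = (1, 0, 0)ᵀ

Let N = A − (-1)·I. We want v_3 with N^3 v_3 = 0 but N^2 v_3 ≠ 0; then v_{j-1} := N · v_j for j = 3, …, 2.

Pick v_3 = (1, 0, 0)ᵀ.
Then v_2 = N · v_3 = (-6, -2, -14)ᵀ.
Then v_1 = N · v_2 = (-2, 0, -4)ᵀ.

Sanity check: (A − (-1)·I) v_1 = (0, 0, 0)ᵀ = 0. ✓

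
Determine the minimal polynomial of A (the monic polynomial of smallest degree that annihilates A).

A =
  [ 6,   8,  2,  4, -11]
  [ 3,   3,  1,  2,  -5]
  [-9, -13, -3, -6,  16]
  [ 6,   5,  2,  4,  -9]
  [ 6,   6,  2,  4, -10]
x^3

The characteristic polynomial is χ_A(x) = x^5, so the eigenvalues are known. The minimal polynomial is
  m_A(x) = Π_λ (x − λ)^{k_λ}
where k_λ is the size of the *largest* Jordan block for λ (equivalently, the smallest k with (A − λI)^k v = 0 for every generalised eigenvector v of λ).

  λ = 0: largest Jordan block has size 3, contributing (x − 0)^3

So m_A(x) = x^3 = x^3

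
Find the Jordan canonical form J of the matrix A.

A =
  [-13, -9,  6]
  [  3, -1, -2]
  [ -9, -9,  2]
J_2(-4) ⊕ J_1(-4)

The characteristic polynomial is
  det(x·I − A) = x^3 + 12*x^2 + 48*x + 64 = (x + 4)^3

Eigenvalues and multiplicities (the geometric multiplicity of λ is n − rank(A − λI), which equals the number of Jordan blocks for λ):
  λ = -4: algebraic multiplicity = 3, geometric multiplicity = 2

Determining the block sizes for each eigenvalue:
  λ = -4: 2 blocks summing to 3 forces exactly one block of size 2 and the rest size 1 → block sizes [2, 1]

Assembling the blocks gives a Jordan form
J =
  [-4,  1,  0]
  [ 0, -4,  0]
  [ 0,  0, -4]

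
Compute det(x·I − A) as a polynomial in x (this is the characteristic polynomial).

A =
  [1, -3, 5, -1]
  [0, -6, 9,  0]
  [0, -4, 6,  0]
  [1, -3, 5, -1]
x^4

Expanding det(x·I − A) (e.g. by cofactor expansion or by noting that A is similar to its Jordan form J, which has the same characteristic polynomial as A) gives
  χ_A(x) = x^4
which factors as x^4. The eigenvalues (with algebraic multiplicities) are λ = 0 with multiplicity 4.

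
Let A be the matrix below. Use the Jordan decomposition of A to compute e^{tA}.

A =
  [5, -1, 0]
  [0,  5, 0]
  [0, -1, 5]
e^{tA} =
  [exp(5*t), -t*exp(5*t), 0]
  [0, exp(5*t), 0]
  [0, -t*exp(5*t), exp(5*t)]

Strategy: write A = P · J · P⁻¹ where J is a Jordan canonical form, so e^{tA} = P · e^{tJ} · P⁻¹, and e^{tJ} can be computed block-by-block.

A has Jordan form
J =
  [5, 1, 0]
  [0, 5, 0]
  [0, 0, 5]
(up to reordering of blocks).

Per-block formulas:
  For a 1×1 block at λ = 5: exp(t · [5]) = [e^(5t)].
  For a 2×2 Jordan block J_2(5): exp(t · J_2(5)) = e^(5t)·(I + t·N), where N is the 2×2 nilpotent shift.

After assembling e^{tJ} and conjugating by P, we get:

e^{tA} =
  [exp(5*t), -t*exp(5*t), 0]
  [0, exp(5*t), 0]
  [0, -t*exp(5*t), exp(5*t)]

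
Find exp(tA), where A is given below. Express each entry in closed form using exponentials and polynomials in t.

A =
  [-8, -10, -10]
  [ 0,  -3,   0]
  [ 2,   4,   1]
e^{tA} =
  [-4*exp(-3*t) + 5*exp(-4*t), -10*exp(-3*t) + 10*exp(-4*t), -10*exp(-3*t) + 10*exp(-4*t)]
  [0, exp(-3*t), 0]
  [2*exp(-3*t) - 2*exp(-4*t), 4*exp(-3*t) - 4*exp(-4*t), 5*exp(-3*t) - 4*exp(-4*t)]

Strategy: write A = P · J · P⁻¹ where J is a Jordan canonical form, so e^{tA} = P · e^{tJ} · P⁻¹, and e^{tJ} can be computed block-by-block.

A has Jordan form
J =
  [-4,  0,  0]
  [ 0, -3,  0]
  [ 0,  0, -3]
(up to reordering of blocks).

Per-block formulas:
  For a 1×1 block at λ = -4: exp(t · [-4]) = [e^(-4t)].
  For a 1×1 block at λ = -3: exp(t · [-3]) = [e^(-3t)].

After assembling e^{tJ} and conjugating by P, we get:

e^{tA} =
  [-4*exp(-3*t) + 5*exp(-4*t), -10*exp(-3*t) + 10*exp(-4*t), -10*exp(-3*t) + 10*exp(-4*t)]
  [0, exp(-3*t), 0]
  [2*exp(-3*t) - 2*exp(-4*t), 4*exp(-3*t) - 4*exp(-4*t), 5*exp(-3*t) - 4*exp(-4*t)]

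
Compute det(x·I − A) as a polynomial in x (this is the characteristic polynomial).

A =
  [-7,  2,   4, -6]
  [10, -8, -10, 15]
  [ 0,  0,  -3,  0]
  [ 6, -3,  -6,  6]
x^4 + 12*x^3 + 54*x^2 + 108*x + 81

Expanding det(x·I − A) (e.g. by cofactor expansion or by noting that A is similar to its Jordan form J, which has the same characteristic polynomial as A) gives
  χ_A(x) = x^4 + 12*x^3 + 54*x^2 + 108*x + 81
which factors as (x + 3)^4. The eigenvalues (with algebraic multiplicities) are λ = -3 with multiplicity 4.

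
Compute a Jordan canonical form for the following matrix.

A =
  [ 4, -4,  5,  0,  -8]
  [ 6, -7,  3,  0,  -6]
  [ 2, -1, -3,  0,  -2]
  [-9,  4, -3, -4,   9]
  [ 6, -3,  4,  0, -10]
J_3(-4) ⊕ J_2(-4)

The characteristic polynomial is
  det(x·I − A) = x^5 + 20*x^4 + 160*x^3 + 640*x^2 + 1280*x + 1024 = (x + 4)^5

Eigenvalues and multiplicities (the geometric multiplicity of λ is n − rank(A − λI), which equals the number of Jordan blocks for λ):
  λ = -4: algebraic multiplicity = 5, geometric multiplicity = 2

Determining the block sizes for each eigenvalue:
  λ = -4: with am = 5 and gm = 2, the partition is not yet determined (e.g. several partitions of 5 into 2 parts exist). Let N = A − (-4)·I. Computing rank(N^1) = 3, rank(N^2) = 1, rank(N^3) = 0; the number of blocks of size ≥ j is rank(N^{j−1}) − rank(N^j), giving [2, 2, 1]. So we have 1 block(s) of size 3, 1 block(s) of size 2 → block sizes [3, 2]

Assembling the blocks gives a Jordan form
J =
  [-4,  1,  0,  0,  0]
  [ 0, -4,  1,  0,  0]
  [ 0,  0, -4,  0,  0]
  [ 0,  0,  0, -4,  1]
  [ 0,  0,  0,  0, -4]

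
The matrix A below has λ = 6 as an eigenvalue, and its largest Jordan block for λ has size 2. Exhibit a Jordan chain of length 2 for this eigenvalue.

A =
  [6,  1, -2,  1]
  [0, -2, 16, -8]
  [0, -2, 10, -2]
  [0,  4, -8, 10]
A Jordan chain for λ = 6 of length 2:
v_1 = (1, -8, -2, 4)ᵀ
v_2 = (0, 1, 0, 0)ᵀ

Let N = A − (6)·I. We want v_2 with N^2 v_2 = 0 but N^1 v_2 ≠ 0; then v_{j-1} := N · v_j for j = 2, …, 2.

Pick v_2 = (0, 1, 0, 0)ᵀ.
Then v_1 = N · v_2 = (1, -8, -2, 4)ᵀ.

Sanity check: (A − (6)·I) v_1 = (0, 0, 0, 0)ᵀ = 0. ✓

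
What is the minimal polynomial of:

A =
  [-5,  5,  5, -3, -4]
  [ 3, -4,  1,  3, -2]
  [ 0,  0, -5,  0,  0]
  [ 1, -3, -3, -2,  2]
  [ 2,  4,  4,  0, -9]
x^3 + 15*x^2 + 75*x + 125

The characteristic polynomial is χ_A(x) = (x + 5)^5, so the eigenvalues are known. The minimal polynomial is
  m_A(x) = Π_λ (x − λ)^{k_λ}
where k_λ is the size of the *largest* Jordan block for λ (equivalently, the smallest k with (A − λI)^k v = 0 for every generalised eigenvector v of λ).

  λ = -5: largest Jordan block has size 3, contributing (x + 5)^3

So m_A(x) = (x + 5)^3 = x^3 + 15*x^2 + 75*x + 125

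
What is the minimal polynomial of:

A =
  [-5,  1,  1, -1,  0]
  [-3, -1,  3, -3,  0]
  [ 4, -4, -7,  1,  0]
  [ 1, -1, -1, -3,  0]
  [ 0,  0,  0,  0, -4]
x^3 + 12*x^2 + 48*x + 64

The characteristic polynomial is χ_A(x) = (x + 4)^5, so the eigenvalues are known. The minimal polynomial is
  m_A(x) = Π_λ (x − λ)^{k_λ}
where k_λ is the size of the *largest* Jordan block for λ (equivalently, the smallest k with (A − λI)^k v = 0 for every generalised eigenvector v of λ).

  λ = -4: largest Jordan block has size 3, contributing (x + 4)^3

So m_A(x) = (x + 4)^3 = x^3 + 12*x^2 + 48*x + 64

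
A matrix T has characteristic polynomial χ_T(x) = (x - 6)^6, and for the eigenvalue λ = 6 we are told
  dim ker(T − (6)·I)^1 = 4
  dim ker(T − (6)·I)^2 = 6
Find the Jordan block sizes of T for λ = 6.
Block sizes for λ = 6: [2, 2, 1, 1]

From the dimensions of kernels of powers, the number of Jordan blocks of size at least j is d_j − d_{j−1} where d_j = dim ker(N^j) (with d_0 = 0). Computing the differences gives [4, 2].
The number of blocks of size exactly k is (#blocks of size ≥ k) − (#blocks of size ≥ k + 1), so the partition is: 2 block(s) of size 1, 2 block(s) of size 2.
In nonincreasing order the block sizes are [2, 2, 1, 1].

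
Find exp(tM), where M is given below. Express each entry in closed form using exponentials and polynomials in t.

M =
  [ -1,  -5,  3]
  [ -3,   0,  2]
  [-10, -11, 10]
e^{tM} =
  [t^2*exp(3*t)/2 - 4*t*exp(3*t) + exp(3*t), t^2*exp(3*t) - 5*t*exp(3*t), -t^2*exp(3*t)/2 + 3*t*exp(3*t)]
  [t^2*exp(3*t)/2 - 3*t*exp(3*t), t^2*exp(3*t) - 3*t*exp(3*t) + exp(3*t), -t^2*exp(3*t)/2 + 2*t*exp(3*t)]
  [3*t^2*exp(3*t)/2 - 10*t*exp(3*t), 3*t^2*exp(3*t) - 11*t*exp(3*t), -3*t^2*exp(3*t)/2 + 7*t*exp(3*t) + exp(3*t)]

Strategy: write M = P · J · P⁻¹ where J is a Jordan canonical form, so e^{tM} = P · e^{tJ} · P⁻¹, and e^{tJ} can be computed block-by-block.

M has Jordan form
J =
  [3, 1, 0]
  [0, 3, 1]
  [0, 0, 3]
(up to reordering of blocks).

Per-block formulas:
  For a 3×3 Jordan block J_3(3): exp(t · J_3(3)) = e^(3t)·(I + t·N + (t^2/2)·N^2), where N is the 3×3 nilpotent shift.

After assembling e^{tJ} and conjugating by P, we get:

e^{tM} =
  [t^2*exp(3*t)/2 - 4*t*exp(3*t) + exp(3*t), t^2*exp(3*t) - 5*t*exp(3*t), -t^2*exp(3*t)/2 + 3*t*exp(3*t)]
  [t^2*exp(3*t)/2 - 3*t*exp(3*t), t^2*exp(3*t) - 3*t*exp(3*t) + exp(3*t), -t^2*exp(3*t)/2 + 2*t*exp(3*t)]
  [3*t^2*exp(3*t)/2 - 10*t*exp(3*t), 3*t^2*exp(3*t) - 11*t*exp(3*t), -3*t^2*exp(3*t)/2 + 7*t*exp(3*t) + exp(3*t)]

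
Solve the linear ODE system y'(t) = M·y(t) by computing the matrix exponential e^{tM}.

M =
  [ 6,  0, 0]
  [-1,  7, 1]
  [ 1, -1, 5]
e^{tM} =
  [exp(6*t), 0, 0]
  [-t*exp(6*t), t*exp(6*t) + exp(6*t), t*exp(6*t)]
  [t*exp(6*t), -t*exp(6*t), -t*exp(6*t) + exp(6*t)]

Strategy: write M = P · J · P⁻¹ where J is a Jordan canonical form, so e^{tM} = P · e^{tJ} · P⁻¹, and e^{tJ} can be computed block-by-block.

M has Jordan form
J =
  [6, 1, 0]
  [0, 6, 0]
  [0, 0, 6]
(up to reordering of blocks).

Per-block formulas:
  For a 1×1 block at λ = 6: exp(t · [6]) = [e^(6t)].
  For a 2×2 Jordan block J_2(6): exp(t · J_2(6)) = e^(6t)·(I + t·N), where N is the 2×2 nilpotent shift.

After assembling e^{tJ} and conjugating by P, we get:

e^{tM} =
  [exp(6*t), 0, 0]
  [-t*exp(6*t), t*exp(6*t) + exp(6*t), t*exp(6*t)]
  [t*exp(6*t), -t*exp(6*t), -t*exp(6*t) + exp(6*t)]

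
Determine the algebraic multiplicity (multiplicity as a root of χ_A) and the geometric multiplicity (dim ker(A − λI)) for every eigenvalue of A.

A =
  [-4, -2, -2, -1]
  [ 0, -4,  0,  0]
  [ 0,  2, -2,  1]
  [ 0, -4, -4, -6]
λ = -4: alg = 4, geom = 3

Step 1 — factor the characteristic polynomial to read off the algebraic multiplicities:
  χ_A(x) = (x + 4)^4

Step 2 — compute geometric multiplicities via the rank-nullity identity g(λ) = n − rank(A − λI):
  rank(A − (-4)·I) = 1, so dim ker(A − (-4)·I) = n − 1 = 3

Summary:
  λ = -4: algebraic multiplicity = 4, geometric multiplicity = 3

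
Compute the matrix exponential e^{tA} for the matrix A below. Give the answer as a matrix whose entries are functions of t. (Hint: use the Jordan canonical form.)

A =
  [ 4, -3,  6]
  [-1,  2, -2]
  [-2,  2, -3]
e^{tA} =
  [3*t*exp(t) + exp(t), -3*t*exp(t), 6*t*exp(t)]
  [-t*exp(t), t*exp(t) + exp(t), -2*t*exp(t)]
  [-2*t*exp(t), 2*t*exp(t), -4*t*exp(t) + exp(t)]

Strategy: write A = P · J · P⁻¹ where J is a Jordan canonical form, so e^{tA} = P · e^{tJ} · P⁻¹, and e^{tJ} can be computed block-by-block.

A has Jordan form
J =
  [1, 1, 0]
  [0, 1, 0]
  [0, 0, 1]
(up to reordering of blocks).

Per-block formulas:
  For a 2×2 Jordan block J_2(1): exp(t · J_2(1)) = e^(1t)·(I + t·N), where N is the 2×2 nilpotent shift.
  For a 1×1 block at λ = 1: exp(t · [1]) = [e^(1t)].

After assembling e^{tJ} and conjugating by P, we get:

e^{tA} =
  [3*t*exp(t) + exp(t), -3*t*exp(t), 6*t*exp(t)]
  [-t*exp(t), t*exp(t) + exp(t), -2*t*exp(t)]
  [-2*t*exp(t), 2*t*exp(t), -4*t*exp(t) + exp(t)]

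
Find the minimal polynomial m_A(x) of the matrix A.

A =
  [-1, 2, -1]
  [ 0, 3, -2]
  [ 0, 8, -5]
x^2 + 2*x + 1

The characteristic polynomial is χ_A(x) = (x + 1)^3, so the eigenvalues are known. The minimal polynomial is
  m_A(x) = Π_λ (x − λ)^{k_λ}
where k_λ is the size of the *largest* Jordan block for λ (equivalently, the smallest k with (A − λI)^k v = 0 for every generalised eigenvector v of λ).

  λ = -1: largest Jordan block has size 2, contributing (x + 1)^2

So m_A(x) = (x + 1)^2 = x^2 + 2*x + 1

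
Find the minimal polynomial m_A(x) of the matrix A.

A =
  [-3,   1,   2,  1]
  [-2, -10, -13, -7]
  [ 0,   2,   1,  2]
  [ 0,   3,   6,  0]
x^3 + 9*x^2 + 27*x + 27

The characteristic polynomial is χ_A(x) = (x + 3)^4, so the eigenvalues are known. The minimal polynomial is
  m_A(x) = Π_λ (x − λ)^{k_λ}
where k_λ is the size of the *largest* Jordan block for λ (equivalently, the smallest k with (A − λI)^k v = 0 for every generalised eigenvector v of λ).

  λ = -3: largest Jordan block has size 3, contributing (x + 3)^3

So m_A(x) = (x + 3)^3 = x^3 + 9*x^2 + 27*x + 27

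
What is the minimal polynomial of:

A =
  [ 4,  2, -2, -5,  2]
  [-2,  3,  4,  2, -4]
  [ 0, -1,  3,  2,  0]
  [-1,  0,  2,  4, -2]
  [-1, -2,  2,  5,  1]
x^2 - 6*x + 9

The characteristic polynomial is χ_A(x) = (x - 3)^5, so the eigenvalues are known. The minimal polynomial is
  m_A(x) = Π_λ (x − λ)^{k_λ}
where k_λ is the size of the *largest* Jordan block for λ (equivalently, the smallest k with (A − λI)^k v = 0 for every generalised eigenvector v of λ).

  λ = 3: largest Jordan block has size 2, contributing (x − 3)^2

So m_A(x) = (x - 3)^2 = x^2 - 6*x + 9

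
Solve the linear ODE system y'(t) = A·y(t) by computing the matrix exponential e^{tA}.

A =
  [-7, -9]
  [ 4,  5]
e^{tA} =
  [-6*t*exp(-t) + exp(-t), -9*t*exp(-t)]
  [4*t*exp(-t), 6*t*exp(-t) + exp(-t)]

Strategy: write A = P · J · P⁻¹ where J is a Jordan canonical form, so e^{tA} = P · e^{tJ} · P⁻¹, and e^{tJ} can be computed block-by-block.

A has Jordan form
J =
  [-1,  1]
  [ 0, -1]
(up to reordering of blocks).

Per-block formulas:
  For a 2×2 Jordan block J_2(-1): exp(t · J_2(-1)) = e^(-1t)·(I + t·N), where N is the 2×2 nilpotent shift.

After assembling e^{tJ} and conjugating by P, we get:

e^{tA} =
  [-6*t*exp(-t) + exp(-t), -9*t*exp(-t)]
  [4*t*exp(-t), 6*t*exp(-t) + exp(-t)]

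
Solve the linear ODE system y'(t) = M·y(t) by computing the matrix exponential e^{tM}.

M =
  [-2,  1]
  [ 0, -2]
e^{tM} =
  [exp(-2*t), t*exp(-2*t)]
  [0, exp(-2*t)]

Strategy: write M = P · J · P⁻¹ where J is a Jordan canonical form, so e^{tM} = P · e^{tJ} · P⁻¹, and e^{tJ} can be computed block-by-block.

M has Jordan form
J =
  [-2,  1]
  [ 0, -2]
(up to reordering of blocks).

Per-block formulas:
  For a 2×2 Jordan block J_2(-2): exp(t · J_2(-2)) = e^(-2t)·(I + t·N), where N is the 2×2 nilpotent shift.

After assembling e^{tJ} and conjugating by P, we get:

e^{tM} =
  [exp(-2*t), t*exp(-2*t)]
  [0, exp(-2*t)]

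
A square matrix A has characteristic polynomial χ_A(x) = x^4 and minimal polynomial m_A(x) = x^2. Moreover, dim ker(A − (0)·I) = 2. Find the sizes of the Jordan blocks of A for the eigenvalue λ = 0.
Block sizes for λ = 0: [2, 2]

Step 1 — from the characteristic polynomial, algebraic multiplicity of λ = 0 is 4. From dim ker(A − (0)·I) = 2, there are exactly 2 Jordan blocks for λ = 0.
Step 2 — from the minimal polynomial, the factor (x − 0)^2 tells us the largest block for λ = 0 has size 2.
Step 3 — with total size 4, 2 blocks, and largest block 2, the block sizes (in nonincreasing order) are [2, 2].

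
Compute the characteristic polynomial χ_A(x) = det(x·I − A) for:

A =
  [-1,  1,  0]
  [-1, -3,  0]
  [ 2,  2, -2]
x^3 + 6*x^2 + 12*x + 8

Expanding det(x·I − A) (e.g. by cofactor expansion or by noting that A is similar to its Jordan form J, which has the same characteristic polynomial as A) gives
  χ_A(x) = x^3 + 6*x^2 + 12*x + 8
which factors as (x + 2)^3. The eigenvalues (with algebraic multiplicities) are λ = -2 with multiplicity 3.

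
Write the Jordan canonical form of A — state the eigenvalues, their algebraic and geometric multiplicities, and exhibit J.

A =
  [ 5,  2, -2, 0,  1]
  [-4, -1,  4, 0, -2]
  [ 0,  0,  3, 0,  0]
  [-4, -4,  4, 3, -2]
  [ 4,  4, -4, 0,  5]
J_2(3) ⊕ J_1(3) ⊕ J_1(3) ⊕ J_1(3)

The characteristic polynomial is
  det(x·I − A) = x^5 - 15*x^4 + 90*x^3 - 270*x^2 + 405*x - 243 = (x - 3)^5

Eigenvalues and multiplicities (the geometric multiplicity of λ is n − rank(A − λI), which equals the number of Jordan blocks for λ):
  λ = 3: algebraic multiplicity = 5, geometric multiplicity = 4

Determining the block sizes for each eigenvalue:
  λ = 3: 4 blocks summing to 5 forces exactly one block of size 2 and the rest size 1 → block sizes [2, 1, 1, 1]

Assembling the blocks gives a Jordan form
J =
  [3, 1, 0, 0, 0]
  [0, 3, 0, 0, 0]
  [0, 0, 3, 0, 0]
  [0, 0, 0, 3, 0]
  [0, 0, 0, 0, 3]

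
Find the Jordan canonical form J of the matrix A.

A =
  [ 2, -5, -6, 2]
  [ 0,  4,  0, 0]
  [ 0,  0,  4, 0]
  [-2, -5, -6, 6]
J_2(4) ⊕ J_1(4) ⊕ J_1(4)

The characteristic polynomial is
  det(x·I − A) = x^4 - 16*x^3 + 96*x^2 - 256*x + 256 = (x - 4)^4

Eigenvalues and multiplicities (the geometric multiplicity of λ is n − rank(A − λI), which equals the number of Jordan blocks for λ):
  λ = 4: algebraic multiplicity = 4, geometric multiplicity = 3

Determining the block sizes for each eigenvalue:
  λ = 4: 3 blocks summing to 4 forces exactly one block of size 2 and the rest size 1 → block sizes [2, 1, 1]

Assembling the blocks gives a Jordan form
J =
  [4, 1, 0, 0]
  [0, 4, 0, 0]
  [0, 0, 4, 0]
  [0, 0, 0, 4]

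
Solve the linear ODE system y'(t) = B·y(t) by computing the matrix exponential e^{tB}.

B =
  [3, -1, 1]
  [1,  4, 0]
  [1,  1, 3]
e^{tB} =
  [exp(3*t), -t*exp(3*t), t*exp(3*t)]
  [exp(4*t) - exp(3*t), t*exp(3*t) + exp(3*t), -t*exp(3*t) + exp(4*t) - exp(3*t)]
  [exp(4*t) - exp(3*t), t*exp(3*t), -t*exp(3*t) + exp(4*t)]

Strategy: write B = P · J · P⁻¹ where J is a Jordan canonical form, so e^{tB} = P · e^{tJ} · P⁻¹, and e^{tJ} can be computed block-by-block.

B has Jordan form
J =
  [3, 1, 0]
  [0, 3, 0]
  [0, 0, 4]
(up to reordering of blocks).

Per-block formulas:
  For a 1×1 block at λ = 4: exp(t · [4]) = [e^(4t)].
  For a 2×2 Jordan block J_2(3): exp(t · J_2(3)) = e^(3t)·(I + t·N), where N is the 2×2 nilpotent shift.

After assembling e^{tJ} and conjugating by P, we get:

e^{tB} =
  [exp(3*t), -t*exp(3*t), t*exp(3*t)]
  [exp(4*t) - exp(3*t), t*exp(3*t) + exp(3*t), -t*exp(3*t) + exp(4*t) - exp(3*t)]
  [exp(4*t) - exp(3*t), t*exp(3*t), -t*exp(3*t) + exp(4*t)]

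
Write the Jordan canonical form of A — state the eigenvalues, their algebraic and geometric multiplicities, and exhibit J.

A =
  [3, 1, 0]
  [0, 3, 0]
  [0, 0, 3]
J_2(3) ⊕ J_1(3)

The characteristic polynomial is
  det(x·I − A) = x^3 - 9*x^2 + 27*x - 27 = (x - 3)^3

Eigenvalues and multiplicities (the geometric multiplicity of λ is n − rank(A − λI), which equals the number of Jordan blocks for λ):
  λ = 3: algebraic multiplicity = 3, geometric multiplicity = 2

Determining the block sizes for each eigenvalue:
  λ = 3: 2 blocks summing to 3 forces exactly one block of size 2 and the rest size 1 → block sizes [2, 1]

Assembling the blocks gives a Jordan form
J =
  [3, 1, 0]
  [0, 3, 0]
  [0, 0, 3]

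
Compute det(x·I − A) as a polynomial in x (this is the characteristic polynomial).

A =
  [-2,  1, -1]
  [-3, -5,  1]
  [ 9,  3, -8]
x^3 + 15*x^2 + 75*x + 125

Expanding det(x·I − A) (e.g. by cofactor expansion or by noting that A is similar to its Jordan form J, which has the same characteristic polynomial as A) gives
  χ_A(x) = x^3 + 15*x^2 + 75*x + 125
which factors as (x + 5)^3. The eigenvalues (with algebraic multiplicities) are λ = -5 with multiplicity 3.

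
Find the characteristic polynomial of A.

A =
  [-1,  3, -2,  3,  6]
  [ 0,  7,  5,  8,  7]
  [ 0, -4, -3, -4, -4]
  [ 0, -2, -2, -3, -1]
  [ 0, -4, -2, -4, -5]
x^5 + 5*x^4 + 10*x^3 + 10*x^2 + 5*x + 1

Expanding det(x·I − A) (e.g. by cofactor expansion or by noting that A is similar to its Jordan form J, which has the same characteristic polynomial as A) gives
  χ_A(x) = x^5 + 5*x^4 + 10*x^3 + 10*x^2 + 5*x + 1
which factors as (x + 1)^5. The eigenvalues (with algebraic multiplicities) are λ = -1 with multiplicity 5.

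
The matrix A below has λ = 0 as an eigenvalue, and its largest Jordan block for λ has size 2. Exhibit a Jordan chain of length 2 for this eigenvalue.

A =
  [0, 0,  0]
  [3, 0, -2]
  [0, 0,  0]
A Jordan chain for λ = 0 of length 2:
v_1 = (0, 3, 0)ᵀ
v_2 = (1, 0, 0)ᵀ

Let N = A − (0)·I. We want v_2 with N^2 v_2 = 0 but N^1 v_2 ≠ 0; then v_{j-1} := N · v_j for j = 2, …, 2.

Pick v_2 = (1, 0, 0)ᵀ.
Then v_1 = N · v_2 = (0, 3, 0)ᵀ.

Sanity check: (A − (0)·I) v_1 = (0, 0, 0)ᵀ = 0. ✓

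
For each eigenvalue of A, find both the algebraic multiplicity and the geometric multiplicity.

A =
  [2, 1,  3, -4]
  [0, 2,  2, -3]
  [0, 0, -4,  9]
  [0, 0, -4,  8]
λ = 2: alg = 4, geom = 2

Step 1 — factor the characteristic polynomial to read off the algebraic multiplicities:
  χ_A(x) = (x - 2)^4

Step 2 — compute geometric multiplicities via the rank-nullity identity g(λ) = n − rank(A − λI):
  rank(A − (2)·I) = 2, so dim ker(A − (2)·I) = n − 2 = 2

Summary:
  λ = 2: algebraic multiplicity = 4, geometric multiplicity = 2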